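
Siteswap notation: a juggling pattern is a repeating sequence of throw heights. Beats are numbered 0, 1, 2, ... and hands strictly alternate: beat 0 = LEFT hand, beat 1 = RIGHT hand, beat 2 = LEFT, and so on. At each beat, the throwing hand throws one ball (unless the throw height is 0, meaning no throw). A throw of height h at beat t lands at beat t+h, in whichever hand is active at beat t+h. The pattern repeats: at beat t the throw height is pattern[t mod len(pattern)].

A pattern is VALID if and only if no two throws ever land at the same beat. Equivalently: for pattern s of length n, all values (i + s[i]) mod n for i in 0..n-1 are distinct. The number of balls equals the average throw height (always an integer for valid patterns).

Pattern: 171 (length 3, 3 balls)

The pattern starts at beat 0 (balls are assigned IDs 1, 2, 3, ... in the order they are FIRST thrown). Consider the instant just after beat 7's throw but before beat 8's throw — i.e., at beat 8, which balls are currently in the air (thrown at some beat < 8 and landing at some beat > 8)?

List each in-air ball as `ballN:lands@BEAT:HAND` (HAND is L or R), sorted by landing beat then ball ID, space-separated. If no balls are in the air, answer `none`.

Answer: ball2:lands@11:R ball3:lands@14:L

Derivation:
Beat 0 (L): throw ball1 h=1 -> lands@1:R; in-air after throw: [b1@1:R]
Beat 1 (R): throw ball1 h=7 -> lands@8:L; in-air after throw: [b1@8:L]
Beat 2 (L): throw ball2 h=1 -> lands@3:R; in-air after throw: [b2@3:R b1@8:L]
Beat 3 (R): throw ball2 h=1 -> lands@4:L; in-air after throw: [b2@4:L b1@8:L]
Beat 4 (L): throw ball2 h=7 -> lands@11:R; in-air after throw: [b1@8:L b2@11:R]
Beat 5 (R): throw ball3 h=1 -> lands@6:L; in-air after throw: [b3@6:L b1@8:L b2@11:R]
Beat 6 (L): throw ball3 h=1 -> lands@7:R; in-air after throw: [b3@7:R b1@8:L b2@11:R]
Beat 7 (R): throw ball3 h=7 -> lands@14:L; in-air after throw: [b1@8:L b2@11:R b3@14:L]
Beat 8 (L): throw ball1 h=1 -> lands@9:R; in-air after throw: [b1@9:R b2@11:R b3@14:L]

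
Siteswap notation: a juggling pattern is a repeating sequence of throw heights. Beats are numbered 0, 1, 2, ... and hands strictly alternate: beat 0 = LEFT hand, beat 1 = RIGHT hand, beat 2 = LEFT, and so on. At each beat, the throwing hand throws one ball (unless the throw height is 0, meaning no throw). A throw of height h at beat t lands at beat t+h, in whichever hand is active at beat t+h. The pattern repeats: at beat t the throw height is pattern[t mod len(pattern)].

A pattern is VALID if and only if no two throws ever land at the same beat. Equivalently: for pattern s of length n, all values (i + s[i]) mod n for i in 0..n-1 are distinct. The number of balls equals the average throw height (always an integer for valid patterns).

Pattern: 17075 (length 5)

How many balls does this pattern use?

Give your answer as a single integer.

Answer: 4

Derivation:
Pattern = [1, 7, 0, 7, 5], length n = 5
  position 0: throw height = 1, running sum = 1
  position 1: throw height = 7, running sum = 8
  position 2: throw height = 0, running sum = 8
  position 3: throw height = 7, running sum = 15
  position 4: throw height = 5, running sum = 20
Total sum = 20; balls = sum / n = 20 / 5 = 4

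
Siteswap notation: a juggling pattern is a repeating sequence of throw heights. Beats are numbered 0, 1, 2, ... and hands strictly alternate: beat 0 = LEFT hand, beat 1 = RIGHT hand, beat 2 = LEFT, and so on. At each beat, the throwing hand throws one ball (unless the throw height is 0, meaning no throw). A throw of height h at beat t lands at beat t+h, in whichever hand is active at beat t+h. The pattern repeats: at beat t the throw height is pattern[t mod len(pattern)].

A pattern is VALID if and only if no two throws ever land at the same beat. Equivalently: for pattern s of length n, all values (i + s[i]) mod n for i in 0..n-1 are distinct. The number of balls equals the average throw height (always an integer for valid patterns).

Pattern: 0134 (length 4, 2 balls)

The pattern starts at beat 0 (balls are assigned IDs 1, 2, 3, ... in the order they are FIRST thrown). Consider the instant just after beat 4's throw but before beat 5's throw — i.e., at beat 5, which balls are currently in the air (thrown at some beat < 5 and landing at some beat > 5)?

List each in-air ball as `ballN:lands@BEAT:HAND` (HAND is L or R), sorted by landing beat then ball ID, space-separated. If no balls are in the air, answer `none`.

Answer: ball2:lands@7:R

Derivation:
Beat 1 (R): throw ball1 h=1 -> lands@2:L; in-air after throw: [b1@2:L]
Beat 2 (L): throw ball1 h=3 -> lands@5:R; in-air after throw: [b1@5:R]
Beat 3 (R): throw ball2 h=4 -> lands@7:R; in-air after throw: [b1@5:R b2@7:R]
Beat 5 (R): throw ball1 h=1 -> lands@6:L; in-air after throw: [b1@6:L b2@7:R]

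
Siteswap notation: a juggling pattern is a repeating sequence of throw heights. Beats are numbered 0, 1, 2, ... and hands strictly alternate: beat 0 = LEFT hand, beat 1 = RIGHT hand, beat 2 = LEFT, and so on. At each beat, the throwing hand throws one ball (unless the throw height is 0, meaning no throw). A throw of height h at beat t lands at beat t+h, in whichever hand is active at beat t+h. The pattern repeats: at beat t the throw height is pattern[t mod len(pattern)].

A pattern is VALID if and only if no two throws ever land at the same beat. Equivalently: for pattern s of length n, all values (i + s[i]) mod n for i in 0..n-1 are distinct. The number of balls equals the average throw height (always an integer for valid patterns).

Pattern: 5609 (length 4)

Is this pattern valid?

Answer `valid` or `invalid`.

Answer: valid

Derivation:
i=0: (i + s[i]) mod n = (0 + 5) mod 4 = 1
i=1: (i + s[i]) mod n = (1 + 6) mod 4 = 3
i=2: (i + s[i]) mod n = (2 + 0) mod 4 = 2
i=3: (i + s[i]) mod n = (3 + 9) mod 4 = 0
Residues: [1, 3, 2, 0], distinct: True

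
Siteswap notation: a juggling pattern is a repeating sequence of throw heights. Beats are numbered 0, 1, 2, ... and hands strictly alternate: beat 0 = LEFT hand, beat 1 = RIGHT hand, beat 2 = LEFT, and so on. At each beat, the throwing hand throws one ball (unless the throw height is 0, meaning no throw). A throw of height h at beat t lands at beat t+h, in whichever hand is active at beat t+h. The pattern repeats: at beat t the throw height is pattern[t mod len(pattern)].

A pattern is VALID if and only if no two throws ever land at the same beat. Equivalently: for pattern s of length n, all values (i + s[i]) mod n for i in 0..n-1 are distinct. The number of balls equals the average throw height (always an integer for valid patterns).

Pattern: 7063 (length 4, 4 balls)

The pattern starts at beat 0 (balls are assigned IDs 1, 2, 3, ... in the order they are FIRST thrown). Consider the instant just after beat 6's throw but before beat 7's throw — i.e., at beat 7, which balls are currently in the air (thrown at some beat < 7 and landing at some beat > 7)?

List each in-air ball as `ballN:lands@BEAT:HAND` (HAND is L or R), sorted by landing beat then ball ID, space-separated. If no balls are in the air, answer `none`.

Beat 0 (L): throw ball1 h=7 -> lands@7:R; in-air after throw: [b1@7:R]
Beat 2 (L): throw ball2 h=6 -> lands@8:L; in-air after throw: [b1@7:R b2@8:L]
Beat 3 (R): throw ball3 h=3 -> lands@6:L; in-air after throw: [b3@6:L b1@7:R b2@8:L]
Beat 4 (L): throw ball4 h=7 -> lands@11:R; in-air after throw: [b3@6:L b1@7:R b2@8:L b4@11:R]
Beat 6 (L): throw ball3 h=6 -> lands@12:L; in-air after throw: [b1@7:R b2@8:L b4@11:R b3@12:L]
Beat 7 (R): throw ball1 h=3 -> lands@10:L; in-air after throw: [b2@8:L b1@10:L b4@11:R b3@12:L]

Answer: ball2:lands@8:L ball4:lands@11:R ball3:lands@12:L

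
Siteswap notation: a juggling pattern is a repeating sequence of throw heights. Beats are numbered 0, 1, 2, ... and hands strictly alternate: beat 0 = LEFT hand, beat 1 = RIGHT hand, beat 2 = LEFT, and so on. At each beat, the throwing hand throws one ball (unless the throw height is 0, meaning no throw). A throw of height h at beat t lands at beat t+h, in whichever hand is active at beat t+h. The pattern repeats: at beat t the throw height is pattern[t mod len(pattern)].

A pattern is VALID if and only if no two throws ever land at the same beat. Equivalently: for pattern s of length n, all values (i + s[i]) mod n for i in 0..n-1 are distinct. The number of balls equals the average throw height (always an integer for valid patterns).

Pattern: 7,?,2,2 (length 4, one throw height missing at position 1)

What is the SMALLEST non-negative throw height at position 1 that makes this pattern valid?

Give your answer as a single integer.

Answer: 1

Derivation:
i=0: (0 + 7) mod 4 = 3
i=1: s[i]=? (unknown)
i=2: (2 + 2) mod 4 = 0
i=3: (3 + 2) mod 4 = 1
Known residues: [0, 1, 3]; need a permutation of 0..3, so missing residue r = 2
Need (1 + s) mod 4 = 2; smallest s = (2 - 1) mod 4 = 1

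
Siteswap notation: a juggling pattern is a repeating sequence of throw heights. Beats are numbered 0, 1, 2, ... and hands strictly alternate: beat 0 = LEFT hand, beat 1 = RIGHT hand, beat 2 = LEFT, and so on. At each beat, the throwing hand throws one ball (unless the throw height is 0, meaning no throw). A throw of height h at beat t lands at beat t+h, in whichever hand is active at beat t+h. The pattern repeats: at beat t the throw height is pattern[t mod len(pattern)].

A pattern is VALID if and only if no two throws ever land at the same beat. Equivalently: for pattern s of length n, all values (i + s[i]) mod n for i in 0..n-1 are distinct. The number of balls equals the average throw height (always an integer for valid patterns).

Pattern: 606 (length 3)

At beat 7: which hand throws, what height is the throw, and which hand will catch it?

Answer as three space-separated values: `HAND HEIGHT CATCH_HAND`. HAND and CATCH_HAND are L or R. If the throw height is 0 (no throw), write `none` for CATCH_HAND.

Answer: R 0 none

Derivation:
Beat 7: 7 mod 2 = 1, so hand = R
Throw height = pattern[7 mod 3] = pattern[1] = 0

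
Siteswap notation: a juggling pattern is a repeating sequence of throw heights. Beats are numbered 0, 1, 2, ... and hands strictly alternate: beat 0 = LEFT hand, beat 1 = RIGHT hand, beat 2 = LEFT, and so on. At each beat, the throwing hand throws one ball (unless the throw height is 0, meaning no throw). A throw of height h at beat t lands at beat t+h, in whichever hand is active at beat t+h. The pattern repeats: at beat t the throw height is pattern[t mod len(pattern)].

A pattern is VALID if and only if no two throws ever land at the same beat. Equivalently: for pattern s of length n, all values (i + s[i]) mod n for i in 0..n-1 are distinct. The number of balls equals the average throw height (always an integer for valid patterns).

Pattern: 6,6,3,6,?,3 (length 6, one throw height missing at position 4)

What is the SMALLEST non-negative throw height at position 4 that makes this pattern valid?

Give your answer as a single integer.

Answer: 0

Derivation:
i=0: (0 + 6) mod 6 = 0
i=1: (1 + 6) mod 6 = 1
i=2: (2 + 3) mod 6 = 5
i=3: (3 + 6) mod 6 = 3
i=4: s[i]=? (unknown)
i=5: (5 + 3) mod 6 = 2
Known residues: [0, 1, 2, 3, 5]; need a permutation of 0..5, so missing residue r = 4
Need (4 + s) mod 6 = 4; smallest s = (4 - 4) mod 6 = 0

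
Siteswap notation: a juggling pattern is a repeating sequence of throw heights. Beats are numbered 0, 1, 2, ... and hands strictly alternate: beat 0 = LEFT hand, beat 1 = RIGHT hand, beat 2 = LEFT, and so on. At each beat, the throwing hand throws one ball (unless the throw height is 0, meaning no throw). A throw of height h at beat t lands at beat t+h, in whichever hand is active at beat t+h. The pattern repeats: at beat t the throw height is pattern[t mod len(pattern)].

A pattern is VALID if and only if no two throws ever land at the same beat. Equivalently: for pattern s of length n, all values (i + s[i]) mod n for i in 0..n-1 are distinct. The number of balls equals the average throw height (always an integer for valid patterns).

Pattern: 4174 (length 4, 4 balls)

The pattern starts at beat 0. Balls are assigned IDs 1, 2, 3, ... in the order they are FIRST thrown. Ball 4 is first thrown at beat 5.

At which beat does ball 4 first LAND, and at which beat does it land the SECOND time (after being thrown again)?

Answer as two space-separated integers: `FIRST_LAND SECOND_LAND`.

Beat 0 (L): throw ball1 h=4 -> lands@4:L; in-air after throw: [b1@4:L]
Beat 1 (R): throw ball2 h=1 -> lands@2:L; in-air after throw: [b2@2:L b1@4:L]
Beat 2 (L): throw ball2 h=7 -> lands@9:R; in-air after throw: [b1@4:L b2@9:R]
Beat 3 (R): throw ball3 h=4 -> lands@7:R; in-air after throw: [b1@4:L b3@7:R b2@9:R]
Beat 4 (L): throw ball1 h=4 -> lands@8:L; in-air after throw: [b3@7:R b1@8:L b2@9:R]
Beat 5 (R): throw ball4 h=1 -> lands@6:L; in-air after throw: [b4@6:L b3@7:R b1@8:L b2@9:R]
Beat 6 (L): throw ball4 h=7 -> lands@13:R; in-air after throw: [b3@7:R b1@8:L b2@9:R b4@13:R]
Beat 7 (R): throw ball3 h=4 -> lands@11:R; in-air after throw: [b1@8:L b2@9:R b3@11:R b4@13:R]
Beat 8 (L): throw ball1 h=4 -> lands@12:L; in-air after throw: [b2@9:R b3@11:R b1@12:L b4@13:R]
Beat 9 (R): throw ball2 h=1 -> lands@10:L; in-air after throw: [b2@10:L b3@11:R b1@12:L b4@13:R]
Beat 10 (L): throw ball2 h=7 -> lands@17:R; in-air after throw: [b3@11:R b1@12:L b4@13:R b2@17:R]
Beat 11 (R): throw ball3 h=4 -> lands@15:R; in-air after throw: [b1@12:L b4@13:R b3@15:R b2@17:R]
Ball 4: thrown@5 h=1 -> first land @6; rethrown@6 h=7 -> second land @13

Answer: 6 13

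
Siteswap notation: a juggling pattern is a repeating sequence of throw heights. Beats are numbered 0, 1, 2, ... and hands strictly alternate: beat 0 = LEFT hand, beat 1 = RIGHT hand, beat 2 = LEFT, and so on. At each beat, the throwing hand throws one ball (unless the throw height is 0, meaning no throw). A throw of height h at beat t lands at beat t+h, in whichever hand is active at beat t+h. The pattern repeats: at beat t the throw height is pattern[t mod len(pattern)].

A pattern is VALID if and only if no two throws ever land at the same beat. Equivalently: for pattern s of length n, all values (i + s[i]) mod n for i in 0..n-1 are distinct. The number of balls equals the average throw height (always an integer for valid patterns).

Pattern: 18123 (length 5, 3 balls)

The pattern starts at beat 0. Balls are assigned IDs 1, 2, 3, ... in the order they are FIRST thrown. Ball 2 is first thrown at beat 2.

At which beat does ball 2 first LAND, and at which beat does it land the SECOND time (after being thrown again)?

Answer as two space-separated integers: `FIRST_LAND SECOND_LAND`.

Beat 0 (L): throw ball1 h=1 -> lands@1:R; in-air after throw: [b1@1:R]
Beat 1 (R): throw ball1 h=8 -> lands@9:R; in-air after throw: [b1@9:R]
Beat 2 (L): throw ball2 h=1 -> lands@3:R; in-air after throw: [b2@3:R b1@9:R]
Beat 3 (R): throw ball2 h=2 -> lands@5:R; in-air after throw: [b2@5:R b1@9:R]
Beat 4 (L): throw ball3 h=3 -> lands@7:R; in-air after throw: [b2@5:R b3@7:R b1@9:R]
Beat 5 (R): throw ball2 h=1 -> lands@6:L; in-air after throw: [b2@6:L b3@7:R b1@9:R]
Ball 2: thrown@2 h=1 -> first land @3; rethrown@3 h=2 -> second land @5

Answer: 3 5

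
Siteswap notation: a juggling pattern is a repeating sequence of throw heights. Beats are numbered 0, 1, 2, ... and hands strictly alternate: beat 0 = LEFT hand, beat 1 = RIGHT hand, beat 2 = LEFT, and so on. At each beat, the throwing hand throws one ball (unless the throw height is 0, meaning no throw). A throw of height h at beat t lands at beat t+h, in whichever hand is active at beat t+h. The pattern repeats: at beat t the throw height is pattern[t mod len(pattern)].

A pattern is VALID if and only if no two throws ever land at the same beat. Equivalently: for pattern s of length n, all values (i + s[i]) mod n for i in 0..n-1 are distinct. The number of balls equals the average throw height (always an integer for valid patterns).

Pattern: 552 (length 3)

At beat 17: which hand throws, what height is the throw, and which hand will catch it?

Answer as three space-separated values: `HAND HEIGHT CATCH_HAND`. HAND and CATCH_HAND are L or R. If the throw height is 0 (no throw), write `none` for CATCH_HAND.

Answer: R 2 R

Derivation:
Beat 17: 17 mod 2 = 1, so hand = R
Throw height = pattern[17 mod 3] = pattern[2] = 2
Lands at beat 17+2=19, 19 mod 2 = 1, so catch hand = R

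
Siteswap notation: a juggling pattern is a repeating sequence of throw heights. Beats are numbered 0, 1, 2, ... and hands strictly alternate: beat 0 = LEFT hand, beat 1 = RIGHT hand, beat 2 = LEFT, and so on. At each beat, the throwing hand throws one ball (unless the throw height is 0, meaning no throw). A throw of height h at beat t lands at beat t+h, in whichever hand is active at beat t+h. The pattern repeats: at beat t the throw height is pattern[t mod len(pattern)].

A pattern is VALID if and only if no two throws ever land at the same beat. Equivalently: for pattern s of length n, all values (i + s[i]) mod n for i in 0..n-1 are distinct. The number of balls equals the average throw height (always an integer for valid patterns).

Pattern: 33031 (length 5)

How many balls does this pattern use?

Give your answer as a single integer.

Pattern = [3, 3, 0, 3, 1], length n = 5
  position 0: throw height = 3, running sum = 3
  position 1: throw height = 3, running sum = 6
  position 2: throw height = 0, running sum = 6
  position 3: throw height = 3, running sum = 9
  position 4: throw height = 1, running sum = 10
Total sum = 10; balls = sum / n = 10 / 5 = 2

Answer: 2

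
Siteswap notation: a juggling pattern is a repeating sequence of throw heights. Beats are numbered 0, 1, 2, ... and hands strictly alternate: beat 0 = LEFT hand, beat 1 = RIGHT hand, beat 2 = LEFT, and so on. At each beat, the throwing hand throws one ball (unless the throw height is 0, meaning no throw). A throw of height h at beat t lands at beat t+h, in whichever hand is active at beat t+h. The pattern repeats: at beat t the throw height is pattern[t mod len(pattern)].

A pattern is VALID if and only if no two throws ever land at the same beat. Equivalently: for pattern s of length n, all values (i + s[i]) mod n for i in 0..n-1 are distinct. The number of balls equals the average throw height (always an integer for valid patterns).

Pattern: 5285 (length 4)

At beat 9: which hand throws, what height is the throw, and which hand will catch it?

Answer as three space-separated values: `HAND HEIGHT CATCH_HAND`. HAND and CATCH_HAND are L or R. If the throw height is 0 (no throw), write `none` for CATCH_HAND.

Answer: R 2 R

Derivation:
Beat 9: 9 mod 2 = 1, so hand = R
Throw height = pattern[9 mod 4] = pattern[1] = 2
Lands at beat 9+2=11, 11 mod 2 = 1, so catch hand = R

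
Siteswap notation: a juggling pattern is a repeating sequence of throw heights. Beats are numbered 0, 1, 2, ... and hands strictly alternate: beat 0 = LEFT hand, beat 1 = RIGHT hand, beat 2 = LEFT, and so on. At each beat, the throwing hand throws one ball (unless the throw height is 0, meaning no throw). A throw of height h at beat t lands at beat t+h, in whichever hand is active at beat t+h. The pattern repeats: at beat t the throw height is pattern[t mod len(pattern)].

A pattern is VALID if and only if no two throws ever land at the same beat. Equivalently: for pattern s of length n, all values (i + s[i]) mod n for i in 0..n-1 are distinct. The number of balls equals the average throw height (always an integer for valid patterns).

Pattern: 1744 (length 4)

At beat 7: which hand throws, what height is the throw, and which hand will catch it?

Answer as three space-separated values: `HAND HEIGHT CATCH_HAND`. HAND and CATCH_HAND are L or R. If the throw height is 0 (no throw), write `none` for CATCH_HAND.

Answer: R 4 R

Derivation:
Beat 7: 7 mod 2 = 1, so hand = R
Throw height = pattern[7 mod 4] = pattern[3] = 4
Lands at beat 7+4=11, 11 mod 2 = 1, so catch hand = R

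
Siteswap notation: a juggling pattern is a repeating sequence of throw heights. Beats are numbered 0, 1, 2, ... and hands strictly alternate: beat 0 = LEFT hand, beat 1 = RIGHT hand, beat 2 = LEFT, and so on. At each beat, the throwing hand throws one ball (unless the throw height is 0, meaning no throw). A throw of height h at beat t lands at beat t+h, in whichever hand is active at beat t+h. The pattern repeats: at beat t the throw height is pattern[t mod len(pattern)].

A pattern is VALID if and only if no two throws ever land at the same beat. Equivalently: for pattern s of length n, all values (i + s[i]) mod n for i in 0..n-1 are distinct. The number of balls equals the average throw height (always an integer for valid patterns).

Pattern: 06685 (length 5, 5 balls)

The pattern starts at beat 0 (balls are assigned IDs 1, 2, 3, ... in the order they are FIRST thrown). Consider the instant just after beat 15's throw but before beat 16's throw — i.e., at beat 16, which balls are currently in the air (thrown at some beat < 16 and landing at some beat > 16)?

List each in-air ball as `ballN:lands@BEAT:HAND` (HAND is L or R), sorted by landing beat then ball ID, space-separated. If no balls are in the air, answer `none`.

Beat 1 (R): throw ball1 h=6 -> lands@7:R; in-air after throw: [b1@7:R]
Beat 2 (L): throw ball2 h=6 -> lands@8:L; in-air after throw: [b1@7:R b2@8:L]
Beat 3 (R): throw ball3 h=8 -> lands@11:R; in-air after throw: [b1@7:R b2@8:L b3@11:R]
Beat 4 (L): throw ball4 h=5 -> lands@9:R; in-air after throw: [b1@7:R b2@8:L b4@9:R b3@11:R]
Beat 6 (L): throw ball5 h=6 -> lands@12:L; in-air after throw: [b1@7:R b2@8:L b4@9:R b3@11:R b5@12:L]
Beat 7 (R): throw ball1 h=6 -> lands@13:R; in-air after throw: [b2@8:L b4@9:R b3@11:R b5@12:L b1@13:R]
Beat 8 (L): throw ball2 h=8 -> lands@16:L; in-air after throw: [b4@9:R b3@11:R b5@12:L b1@13:R b2@16:L]
Beat 9 (R): throw ball4 h=5 -> lands@14:L; in-air after throw: [b3@11:R b5@12:L b1@13:R b4@14:L b2@16:L]
Beat 11 (R): throw ball3 h=6 -> lands@17:R; in-air after throw: [b5@12:L b1@13:R b4@14:L b2@16:L b3@17:R]
Beat 12 (L): throw ball5 h=6 -> lands@18:L; in-air after throw: [b1@13:R b4@14:L b2@16:L b3@17:R b5@18:L]
Beat 13 (R): throw ball1 h=8 -> lands@21:R; in-air after throw: [b4@14:L b2@16:L b3@17:R b5@18:L b1@21:R]
Beat 14 (L): throw ball4 h=5 -> lands@19:R; in-air after throw: [b2@16:L b3@17:R b5@18:L b4@19:R b1@21:R]
Beat 16 (L): throw ball2 h=6 -> lands@22:L; in-air after throw: [b3@17:R b5@18:L b4@19:R b1@21:R b2@22:L]

Answer: ball3:lands@17:R ball5:lands@18:L ball4:lands@19:R ball1:lands@21:R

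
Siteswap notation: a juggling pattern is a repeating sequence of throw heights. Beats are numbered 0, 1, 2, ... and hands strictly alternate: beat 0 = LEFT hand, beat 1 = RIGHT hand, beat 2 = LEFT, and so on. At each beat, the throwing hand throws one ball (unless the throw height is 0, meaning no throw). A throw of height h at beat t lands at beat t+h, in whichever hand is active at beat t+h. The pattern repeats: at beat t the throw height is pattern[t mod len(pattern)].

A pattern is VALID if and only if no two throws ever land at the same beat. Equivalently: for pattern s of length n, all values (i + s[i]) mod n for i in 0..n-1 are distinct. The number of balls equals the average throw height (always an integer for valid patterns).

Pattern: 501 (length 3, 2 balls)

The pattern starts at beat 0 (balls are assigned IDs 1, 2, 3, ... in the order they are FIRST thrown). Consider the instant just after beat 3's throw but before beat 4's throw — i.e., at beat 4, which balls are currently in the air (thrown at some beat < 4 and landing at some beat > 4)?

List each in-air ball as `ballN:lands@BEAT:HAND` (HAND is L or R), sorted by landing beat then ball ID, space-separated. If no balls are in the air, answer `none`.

Answer: ball1:lands@5:R ball2:lands@8:L

Derivation:
Beat 0 (L): throw ball1 h=5 -> lands@5:R; in-air after throw: [b1@5:R]
Beat 2 (L): throw ball2 h=1 -> lands@3:R; in-air after throw: [b2@3:R b1@5:R]
Beat 3 (R): throw ball2 h=5 -> lands@8:L; in-air after throw: [b1@5:R b2@8:L]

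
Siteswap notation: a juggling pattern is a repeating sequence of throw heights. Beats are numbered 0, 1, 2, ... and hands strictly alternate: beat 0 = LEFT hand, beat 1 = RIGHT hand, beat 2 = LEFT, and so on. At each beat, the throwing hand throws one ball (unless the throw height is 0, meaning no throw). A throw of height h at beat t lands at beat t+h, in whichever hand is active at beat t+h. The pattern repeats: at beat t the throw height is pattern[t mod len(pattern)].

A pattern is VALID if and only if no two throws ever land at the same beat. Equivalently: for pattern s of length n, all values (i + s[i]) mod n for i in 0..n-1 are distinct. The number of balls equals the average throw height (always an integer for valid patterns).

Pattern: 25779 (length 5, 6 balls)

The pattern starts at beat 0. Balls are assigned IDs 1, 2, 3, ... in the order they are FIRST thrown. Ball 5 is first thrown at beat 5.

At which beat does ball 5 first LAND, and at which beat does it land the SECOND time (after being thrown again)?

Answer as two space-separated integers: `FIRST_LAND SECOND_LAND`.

Answer: 7 14

Derivation:
Beat 0 (L): throw ball1 h=2 -> lands@2:L; in-air after throw: [b1@2:L]
Beat 1 (R): throw ball2 h=5 -> lands@6:L; in-air after throw: [b1@2:L b2@6:L]
Beat 2 (L): throw ball1 h=7 -> lands@9:R; in-air after throw: [b2@6:L b1@9:R]
Beat 3 (R): throw ball3 h=7 -> lands@10:L; in-air after throw: [b2@6:L b1@9:R b3@10:L]
Beat 4 (L): throw ball4 h=9 -> lands@13:R; in-air after throw: [b2@6:L b1@9:R b3@10:L b4@13:R]
Beat 5 (R): throw ball5 h=2 -> lands@7:R; in-air after throw: [b2@6:L b5@7:R b1@9:R b3@10:L b4@13:R]
Beat 6 (L): throw ball2 h=5 -> lands@11:R; in-air after throw: [b5@7:R b1@9:R b3@10:L b2@11:R b4@13:R]
Beat 7 (R): throw ball5 h=7 -> lands@14:L; in-air after throw: [b1@9:R b3@10:L b2@11:R b4@13:R b5@14:L]
Beat 8 (L): throw ball6 h=7 -> lands@15:R; in-air after throw: [b1@9:R b3@10:L b2@11:R b4@13:R b5@14:L b6@15:R]
Beat 9 (R): throw ball1 h=9 -> lands@18:L; in-air after throw: [b3@10:L b2@11:R b4@13:R b5@14:L b6@15:R b1@18:L]
Beat 10 (L): throw ball3 h=2 -> lands@12:L; in-air after throw: [b2@11:R b3@12:L b4@13:R b5@14:L b6@15:R b1@18:L]
Beat 11 (R): throw ball2 h=5 -> lands@16:L; in-air after throw: [b3@12:L b4@13:R b5@14:L b6@15:R b2@16:L b1@18:L]
Beat 12 (L): throw ball3 h=7 -> lands@19:R; in-air after throw: [b4@13:R b5@14:L b6@15:R b2@16:L b1@18:L b3@19:R]
Beat 13 (R): throw ball4 h=7 -> lands@20:L; in-air after throw: [b5@14:L b6@15:R b2@16:L b1@18:L b3@19:R b4@20:L]
Beat 14 (L): throw ball5 h=9 -> lands@23:R; in-air after throw: [b6@15:R b2@16:L b1@18:L b3@19:R b4@20:L b5@23:R]
Ball 5: thrown@5 h=2 -> first land @7; rethrown@7 h=7 -> second land @14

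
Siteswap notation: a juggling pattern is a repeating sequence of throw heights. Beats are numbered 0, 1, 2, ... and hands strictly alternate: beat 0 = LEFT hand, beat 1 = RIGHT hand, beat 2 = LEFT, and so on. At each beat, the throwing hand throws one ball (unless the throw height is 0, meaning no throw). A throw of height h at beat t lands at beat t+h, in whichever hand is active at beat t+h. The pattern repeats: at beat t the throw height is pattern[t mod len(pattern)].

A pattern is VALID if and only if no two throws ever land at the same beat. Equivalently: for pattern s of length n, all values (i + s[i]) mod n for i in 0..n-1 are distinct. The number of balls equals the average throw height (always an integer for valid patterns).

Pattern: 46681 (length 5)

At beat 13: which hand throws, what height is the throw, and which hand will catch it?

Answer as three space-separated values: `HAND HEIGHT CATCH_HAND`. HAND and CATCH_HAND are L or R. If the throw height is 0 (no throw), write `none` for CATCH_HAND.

Answer: R 8 R

Derivation:
Beat 13: 13 mod 2 = 1, so hand = R
Throw height = pattern[13 mod 5] = pattern[3] = 8
Lands at beat 13+8=21, 21 mod 2 = 1, so catch hand = R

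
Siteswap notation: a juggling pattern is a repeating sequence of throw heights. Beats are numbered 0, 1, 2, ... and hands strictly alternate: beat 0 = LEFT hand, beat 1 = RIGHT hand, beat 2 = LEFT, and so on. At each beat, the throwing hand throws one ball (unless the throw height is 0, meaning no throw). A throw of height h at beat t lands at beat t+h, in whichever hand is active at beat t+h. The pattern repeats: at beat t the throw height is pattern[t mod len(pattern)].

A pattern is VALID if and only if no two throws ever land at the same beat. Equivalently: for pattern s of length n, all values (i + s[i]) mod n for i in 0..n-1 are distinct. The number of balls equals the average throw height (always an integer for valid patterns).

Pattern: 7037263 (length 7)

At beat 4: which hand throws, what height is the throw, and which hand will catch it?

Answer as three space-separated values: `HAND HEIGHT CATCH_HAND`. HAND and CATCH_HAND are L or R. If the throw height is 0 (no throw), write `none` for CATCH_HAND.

Answer: L 2 L

Derivation:
Beat 4: 4 mod 2 = 0, so hand = L
Throw height = pattern[4 mod 7] = pattern[4] = 2
Lands at beat 4+2=6, 6 mod 2 = 0, so catch hand = L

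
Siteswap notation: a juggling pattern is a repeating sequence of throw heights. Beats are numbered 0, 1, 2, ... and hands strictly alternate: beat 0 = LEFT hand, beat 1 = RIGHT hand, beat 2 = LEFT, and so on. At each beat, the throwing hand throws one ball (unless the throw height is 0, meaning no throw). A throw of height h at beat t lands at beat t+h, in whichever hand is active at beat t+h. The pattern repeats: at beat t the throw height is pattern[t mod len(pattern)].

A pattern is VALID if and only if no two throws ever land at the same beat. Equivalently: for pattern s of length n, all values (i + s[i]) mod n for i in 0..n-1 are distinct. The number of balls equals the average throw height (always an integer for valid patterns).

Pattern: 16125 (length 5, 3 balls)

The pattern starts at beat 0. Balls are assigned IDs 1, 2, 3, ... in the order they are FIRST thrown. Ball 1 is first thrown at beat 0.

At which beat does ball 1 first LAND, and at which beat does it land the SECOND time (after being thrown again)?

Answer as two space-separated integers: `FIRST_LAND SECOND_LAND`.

Answer: 1 7

Derivation:
Beat 0 (L): throw ball1 h=1 -> lands@1:R; in-air after throw: [b1@1:R]
Beat 1 (R): throw ball1 h=6 -> lands@7:R; in-air after throw: [b1@7:R]
Beat 2 (L): throw ball2 h=1 -> lands@3:R; in-air after throw: [b2@3:R b1@7:R]
Beat 3 (R): throw ball2 h=2 -> lands@5:R; in-air after throw: [b2@5:R b1@7:R]
Beat 4 (L): throw ball3 h=5 -> lands@9:R; in-air after throw: [b2@5:R b1@7:R b3@9:R]
Beat 5 (R): throw ball2 h=1 -> lands@6:L; in-air after throw: [b2@6:L b1@7:R b3@9:R]
Beat 6 (L): throw ball2 h=6 -> lands@12:L; in-air after throw: [b1@7:R b3@9:R b2@12:L]
Beat 7 (R): throw ball1 h=1 -> lands@8:L; in-air after throw: [b1@8:L b3@9:R b2@12:L]
Ball 1: thrown@0 h=1 -> first land @1; rethrown@1 h=6 -> second land @7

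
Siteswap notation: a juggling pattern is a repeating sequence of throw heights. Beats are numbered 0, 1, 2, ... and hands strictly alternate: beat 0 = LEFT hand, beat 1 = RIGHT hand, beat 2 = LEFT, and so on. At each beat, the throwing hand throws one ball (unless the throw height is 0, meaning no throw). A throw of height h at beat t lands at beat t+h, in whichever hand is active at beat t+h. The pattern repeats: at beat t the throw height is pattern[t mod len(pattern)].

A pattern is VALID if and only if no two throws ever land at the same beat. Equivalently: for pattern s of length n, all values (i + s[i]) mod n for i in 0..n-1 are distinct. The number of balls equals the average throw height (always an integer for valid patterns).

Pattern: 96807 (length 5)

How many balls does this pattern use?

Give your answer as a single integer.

Answer: 6

Derivation:
Pattern = [9, 6, 8, 0, 7], length n = 5
  position 0: throw height = 9, running sum = 9
  position 1: throw height = 6, running sum = 15
  position 2: throw height = 8, running sum = 23
  position 3: throw height = 0, running sum = 23
  position 4: throw height = 7, running sum = 30
Total sum = 30; balls = sum / n = 30 / 5 = 6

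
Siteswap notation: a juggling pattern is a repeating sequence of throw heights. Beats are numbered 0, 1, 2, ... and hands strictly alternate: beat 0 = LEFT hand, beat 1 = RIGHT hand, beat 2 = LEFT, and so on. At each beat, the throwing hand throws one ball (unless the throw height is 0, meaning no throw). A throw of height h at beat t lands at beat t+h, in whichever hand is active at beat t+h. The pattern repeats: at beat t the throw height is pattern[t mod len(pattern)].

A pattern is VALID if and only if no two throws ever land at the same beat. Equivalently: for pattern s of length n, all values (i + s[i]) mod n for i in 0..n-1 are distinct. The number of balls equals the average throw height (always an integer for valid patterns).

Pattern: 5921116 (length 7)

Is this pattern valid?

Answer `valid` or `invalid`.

Answer: invalid

Derivation:
i=0: (i + s[i]) mod n = (0 + 5) mod 7 = 5
i=1: (i + s[i]) mod n = (1 + 9) mod 7 = 3
i=2: (i + s[i]) mod n = (2 + 2) mod 7 = 4
i=3: (i + s[i]) mod n = (3 + 1) mod 7 = 4
i=4: (i + s[i]) mod n = (4 + 1) mod 7 = 5
i=5: (i + s[i]) mod n = (5 + 1) mod 7 = 6
i=6: (i + s[i]) mod n = (6 + 6) mod 7 = 5
Residues: [5, 3, 4, 4, 5, 6, 5], distinct: False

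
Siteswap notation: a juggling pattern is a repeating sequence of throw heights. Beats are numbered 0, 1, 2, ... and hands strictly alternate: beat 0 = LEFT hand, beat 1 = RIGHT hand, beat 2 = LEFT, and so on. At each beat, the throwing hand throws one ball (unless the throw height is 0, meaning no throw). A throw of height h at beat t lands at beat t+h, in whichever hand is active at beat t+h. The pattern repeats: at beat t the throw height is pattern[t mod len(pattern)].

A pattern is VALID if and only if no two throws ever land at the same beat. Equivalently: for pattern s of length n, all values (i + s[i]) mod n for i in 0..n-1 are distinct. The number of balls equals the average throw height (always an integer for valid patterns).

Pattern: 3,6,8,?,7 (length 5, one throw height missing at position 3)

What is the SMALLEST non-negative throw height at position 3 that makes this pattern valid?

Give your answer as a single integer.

i=0: (0 + 3) mod 5 = 3
i=1: (1 + 6) mod 5 = 2
i=2: (2 + 8) mod 5 = 0
i=3: s[i]=? (unknown)
i=4: (4 + 7) mod 5 = 1
Known residues: [0, 1, 2, 3]; need a permutation of 0..4, so missing residue r = 4
Need (3 + s) mod 5 = 4; smallest s = (4 - 3) mod 5 = 1

Answer: 1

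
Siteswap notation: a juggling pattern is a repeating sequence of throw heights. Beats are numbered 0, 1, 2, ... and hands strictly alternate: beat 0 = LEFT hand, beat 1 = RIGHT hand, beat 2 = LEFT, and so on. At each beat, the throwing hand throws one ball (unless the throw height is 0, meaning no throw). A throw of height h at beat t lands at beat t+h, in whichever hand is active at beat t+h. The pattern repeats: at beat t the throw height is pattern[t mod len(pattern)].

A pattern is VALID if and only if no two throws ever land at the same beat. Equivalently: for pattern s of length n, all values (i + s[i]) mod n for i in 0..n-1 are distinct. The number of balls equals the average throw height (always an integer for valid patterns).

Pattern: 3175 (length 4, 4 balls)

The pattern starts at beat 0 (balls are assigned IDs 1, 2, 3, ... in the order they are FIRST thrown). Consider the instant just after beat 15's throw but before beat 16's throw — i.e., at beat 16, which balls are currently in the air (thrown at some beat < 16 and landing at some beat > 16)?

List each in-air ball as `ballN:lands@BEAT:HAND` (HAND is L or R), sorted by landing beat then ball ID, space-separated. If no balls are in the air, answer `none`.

Answer: ball2:lands@17:R ball3:lands@20:L ball4:lands@21:R

Derivation:
Beat 0 (L): throw ball1 h=3 -> lands@3:R; in-air after throw: [b1@3:R]
Beat 1 (R): throw ball2 h=1 -> lands@2:L; in-air after throw: [b2@2:L b1@3:R]
Beat 2 (L): throw ball2 h=7 -> lands@9:R; in-air after throw: [b1@3:R b2@9:R]
Beat 3 (R): throw ball1 h=5 -> lands@8:L; in-air after throw: [b1@8:L b2@9:R]
Beat 4 (L): throw ball3 h=3 -> lands@7:R; in-air after throw: [b3@7:R b1@8:L b2@9:R]
Beat 5 (R): throw ball4 h=1 -> lands@6:L; in-air after throw: [b4@6:L b3@7:R b1@8:L b2@9:R]
Beat 6 (L): throw ball4 h=7 -> lands@13:R; in-air after throw: [b3@7:R b1@8:L b2@9:R b4@13:R]
Beat 7 (R): throw ball3 h=5 -> lands@12:L; in-air after throw: [b1@8:L b2@9:R b3@12:L b4@13:R]
Beat 8 (L): throw ball1 h=3 -> lands@11:R; in-air after throw: [b2@9:R b1@11:R b3@12:L b4@13:R]
Beat 9 (R): throw ball2 h=1 -> lands@10:L; in-air after throw: [b2@10:L b1@11:R b3@12:L b4@13:R]
Beat 10 (L): throw ball2 h=7 -> lands@17:R; in-air after throw: [b1@11:R b3@12:L b4@13:R b2@17:R]
Beat 11 (R): throw ball1 h=5 -> lands@16:L; in-air after throw: [b3@12:L b4@13:R b1@16:L b2@17:R]
Beat 12 (L): throw ball3 h=3 -> lands@15:R; in-air after throw: [b4@13:R b3@15:R b1@16:L b2@17:R]
Beat 13 (R): throw ball4 h=1 -> lands@14:L; in-air after throw: [b4@14:L b3@15:R b1@16:L b2@17:R]
Beat 14 (L): throw ball4 h=7 -> lands@21:R; in-air after throw: [b3@15:R b1@16:L b2@17:R b4@21:R]
Beat 15 (R): throw ball3 h=5 -> lands@20:L; in-air after throw: [b1@16:L b2@17:R b3@20:L b4@21:R]
Beat 16 (L): throw ball1 h=3 -> lands@19:R; in-air after throw: [b2@17:R b1@19:R b3@20:L b4@21:R]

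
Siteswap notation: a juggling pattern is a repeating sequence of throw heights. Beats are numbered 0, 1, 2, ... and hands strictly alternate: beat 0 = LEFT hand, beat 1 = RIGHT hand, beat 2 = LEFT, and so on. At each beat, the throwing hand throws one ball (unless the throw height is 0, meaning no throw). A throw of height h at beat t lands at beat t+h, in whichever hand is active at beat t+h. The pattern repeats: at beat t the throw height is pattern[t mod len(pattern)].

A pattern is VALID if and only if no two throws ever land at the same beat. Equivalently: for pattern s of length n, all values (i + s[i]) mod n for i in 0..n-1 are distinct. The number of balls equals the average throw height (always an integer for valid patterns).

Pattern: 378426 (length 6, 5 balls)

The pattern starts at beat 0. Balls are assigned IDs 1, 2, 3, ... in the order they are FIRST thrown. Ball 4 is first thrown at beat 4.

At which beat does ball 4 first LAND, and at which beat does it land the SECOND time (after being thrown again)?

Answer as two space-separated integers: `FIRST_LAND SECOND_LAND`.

Beat 0 (L): throw ball1 h=3 -> lands@3:R; in-air after throw: [b1@3:R]
Beat 1 (R): throw ball2 h=7 -> lands@8:L; in-air after throw: [b1@3:R b2@8:L]
Beat 2 (L): throw ball3 h=8 -> lands@10:L; in-air after throw: [b1@3:R b2@8:L b3@10:L]
Beat 3 (R): throw ball1 h=4 -> lands@7:R; in-air after throw: [b1@7:R b2@8:L b3@10:L]
Beat 4 (L): throw ball4 h=2 -> lands@6:L; in-air after throw: [b4@6:L b1@7:R b2@8:L b3@10:L]
Beat 5 (R): throw ball5 h=6 -> lands@11:R; in-air after throw: [b4@6:L b1@7:R b2@8:L b3@10:L b5@11:R]
Beat 6 (L): throw ball4 h=3 -> lands@9:R; in-air after throw: [b1@7:R b2@8:L b4@9:R b3@10:L b5@11:R]
Beat 7 (R): throw ball1 h=7 -> lands@14:L; in-air after throw: [b2@8:L b4@9:R b3@10:L b5@11:R b1@14:L]
Beat 8 (L): throw ball2 h=8 -> lands@16:L; in-air after throw: [b4@9:R b3@10:L b5@11:R b1@14:L b2@16:L]
Beat 9 (R): throw ball4 h=4 -> lands@13:R; in-air after throw: [b3@10:L b5@11:R b4@13:R b1@14:L b2@16:L]
Ball 4: thrown@4 h=2 -> first land @6; rethrown@6 h=3 -> second land @9

Answer: 6 9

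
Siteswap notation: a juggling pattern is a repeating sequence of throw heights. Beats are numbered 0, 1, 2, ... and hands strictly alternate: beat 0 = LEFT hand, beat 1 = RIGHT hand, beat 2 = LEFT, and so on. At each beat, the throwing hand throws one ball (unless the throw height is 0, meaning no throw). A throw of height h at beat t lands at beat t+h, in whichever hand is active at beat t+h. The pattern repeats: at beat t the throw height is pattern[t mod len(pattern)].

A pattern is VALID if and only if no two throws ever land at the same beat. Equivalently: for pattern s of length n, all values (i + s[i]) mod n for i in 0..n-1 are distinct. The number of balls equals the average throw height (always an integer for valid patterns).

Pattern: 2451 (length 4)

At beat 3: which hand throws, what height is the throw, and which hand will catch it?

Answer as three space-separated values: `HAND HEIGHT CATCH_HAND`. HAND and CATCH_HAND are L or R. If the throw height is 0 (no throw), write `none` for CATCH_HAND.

Beat 3: 3 mod 2 = 1, so hand = R
Throw height = pattern[3 mod 4] = pattern[3] = 1
Lands at beat 3+1=4, 4 mod 2 = 0, so catch hand = L

Answer: R 1 L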